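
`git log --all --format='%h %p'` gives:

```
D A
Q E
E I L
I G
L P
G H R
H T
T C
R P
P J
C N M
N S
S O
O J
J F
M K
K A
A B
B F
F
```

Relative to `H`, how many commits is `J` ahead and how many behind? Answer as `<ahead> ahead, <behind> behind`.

Reachable from J: {F, J}.
Reachable from H: {A, B, C, F, H, J, K, M, N, O, S, T}.
Only in J's history (ahead): {} — 0.
Only in H's history (behind): {A, B, C, H, K, M, N, O, S, T} — 10.

0 ahead, 10 behind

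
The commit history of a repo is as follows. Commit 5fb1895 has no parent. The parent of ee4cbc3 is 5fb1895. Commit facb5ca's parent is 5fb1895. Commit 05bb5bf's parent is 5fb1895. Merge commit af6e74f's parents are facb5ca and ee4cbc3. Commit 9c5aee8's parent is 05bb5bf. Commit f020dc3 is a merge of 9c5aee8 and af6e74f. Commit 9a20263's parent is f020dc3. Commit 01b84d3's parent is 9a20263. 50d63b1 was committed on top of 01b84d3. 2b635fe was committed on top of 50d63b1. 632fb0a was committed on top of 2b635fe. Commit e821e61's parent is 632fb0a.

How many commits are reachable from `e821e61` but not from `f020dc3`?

Reachable from e821e61: {01b84d3, 05bb5bf, 2b635fe, 50d63b1, 5fb1895, 632fb0a, 9a20263, 9c5aee8, af6e74f, e821e61, ee4cbc3, f020dc3, facb5ca}.
Reachable from f020dc3: {05bb5bf, 5fb1895, 9c5aee8, af6e74f, ee4cbc3, f020dc3, facb5ca}.
In e821e61's history but not f020dc3's: {01b84d3, 2b635fe, 50d63b1, 632fb0a, 9a20263, e821e61} — 6 commits.

6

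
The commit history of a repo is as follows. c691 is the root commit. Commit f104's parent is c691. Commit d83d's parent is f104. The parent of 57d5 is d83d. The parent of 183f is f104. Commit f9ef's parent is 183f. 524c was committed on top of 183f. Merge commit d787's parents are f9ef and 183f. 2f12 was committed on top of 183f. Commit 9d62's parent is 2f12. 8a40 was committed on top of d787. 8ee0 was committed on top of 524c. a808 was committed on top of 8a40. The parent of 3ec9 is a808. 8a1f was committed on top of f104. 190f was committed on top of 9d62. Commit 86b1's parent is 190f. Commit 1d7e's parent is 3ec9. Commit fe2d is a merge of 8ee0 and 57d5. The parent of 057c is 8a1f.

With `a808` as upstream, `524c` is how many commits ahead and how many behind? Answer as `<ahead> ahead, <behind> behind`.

Reachable from 524c: {183f, 524c, c691, f104}.
Reachable from a808: {183f, 8a40, a808, c691, d787, f104, f9ef}.
Only in 524c's history (ahead): {524c} — 1.
Only in a808's history (behind): {8a40, a808, d787, f9ef} — 4.

1 ahead, 4 behind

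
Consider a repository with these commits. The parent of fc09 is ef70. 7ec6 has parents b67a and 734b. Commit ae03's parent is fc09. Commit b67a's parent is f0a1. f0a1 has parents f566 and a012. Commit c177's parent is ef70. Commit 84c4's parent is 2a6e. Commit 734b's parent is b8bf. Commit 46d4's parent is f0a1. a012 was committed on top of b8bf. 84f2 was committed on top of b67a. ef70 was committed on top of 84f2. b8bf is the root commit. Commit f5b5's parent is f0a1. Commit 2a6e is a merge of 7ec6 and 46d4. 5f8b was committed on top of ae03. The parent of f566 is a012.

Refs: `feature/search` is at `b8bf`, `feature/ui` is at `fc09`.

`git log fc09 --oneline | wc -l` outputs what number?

Walking parent pointers from fc09: reachable set = {84f2, a012, b67a, b8bf, ef70, f0a1, f566, fc09}.
That is 8 commits.

8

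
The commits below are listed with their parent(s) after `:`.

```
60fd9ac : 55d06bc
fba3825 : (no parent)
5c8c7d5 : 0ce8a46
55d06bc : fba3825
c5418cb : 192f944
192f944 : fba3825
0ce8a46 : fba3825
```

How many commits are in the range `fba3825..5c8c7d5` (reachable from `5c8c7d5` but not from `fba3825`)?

Reachable from 5c8c7d5: {0ce8a46, 5c8c7d5, fba3825}.
Reachable from fba3825: {fba3825}.
In 5c8c7d5's history but not fba3825's: {0ce8a46, 5c8c7d5} — 2 commits.

2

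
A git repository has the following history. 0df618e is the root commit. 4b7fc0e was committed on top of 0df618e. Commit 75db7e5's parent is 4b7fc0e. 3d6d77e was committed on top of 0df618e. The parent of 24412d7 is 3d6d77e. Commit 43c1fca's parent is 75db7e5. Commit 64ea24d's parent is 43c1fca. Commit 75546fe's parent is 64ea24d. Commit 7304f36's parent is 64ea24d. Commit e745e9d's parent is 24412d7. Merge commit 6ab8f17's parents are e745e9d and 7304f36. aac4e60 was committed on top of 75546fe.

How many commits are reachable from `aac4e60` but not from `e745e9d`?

6

Reachable from aac4e60: {0df618e, 43c1fca, 4b7fc0e, 64ea24d, 75546fe, 75db7e5, aac4e60}.
Reachable from e745e9d: {0df618e, 24412d7, 3d6d77e, e745e9d}.
In aac4e60's history but not e745e9d's: {43c1fca, 4b7fc0e, 64ea24d, 75546fe, 75db7e5, aac4e60} — 6 commits.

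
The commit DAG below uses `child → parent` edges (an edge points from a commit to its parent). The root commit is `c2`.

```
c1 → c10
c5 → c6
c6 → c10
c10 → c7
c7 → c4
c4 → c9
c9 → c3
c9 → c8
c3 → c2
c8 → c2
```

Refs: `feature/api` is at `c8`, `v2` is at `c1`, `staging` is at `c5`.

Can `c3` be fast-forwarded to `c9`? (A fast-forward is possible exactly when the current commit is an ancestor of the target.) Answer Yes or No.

Yes

A fast-forward from c3 to c9 is possible iff c3 is an ancestor of c9.
Ancestors of c9: {c2, c3, c8, c9}.
c3 is among them, so fast-forward is possible.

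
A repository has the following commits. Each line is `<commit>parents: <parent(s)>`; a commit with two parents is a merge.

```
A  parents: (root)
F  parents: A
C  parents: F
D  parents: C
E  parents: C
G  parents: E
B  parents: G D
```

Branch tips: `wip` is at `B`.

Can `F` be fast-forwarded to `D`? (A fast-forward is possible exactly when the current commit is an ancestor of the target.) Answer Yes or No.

A fast-forward from F to D is possible iff F is an ancestor of D.
Ancestors of D: {A, C, D, F}.
F is among them, so fast-forward is possible.

Yes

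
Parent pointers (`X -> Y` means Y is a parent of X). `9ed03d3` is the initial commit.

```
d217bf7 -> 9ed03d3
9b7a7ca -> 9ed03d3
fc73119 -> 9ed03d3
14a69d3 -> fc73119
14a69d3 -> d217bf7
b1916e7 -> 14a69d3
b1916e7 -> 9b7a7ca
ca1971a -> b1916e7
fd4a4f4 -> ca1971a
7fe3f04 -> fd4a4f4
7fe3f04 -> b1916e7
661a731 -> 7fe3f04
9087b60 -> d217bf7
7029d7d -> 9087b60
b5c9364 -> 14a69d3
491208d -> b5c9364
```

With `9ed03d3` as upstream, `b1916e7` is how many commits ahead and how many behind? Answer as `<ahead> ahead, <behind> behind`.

Reachable from b1916e7: {14a69d3, 9b7a7ca, 9ed03d3, b1916e7, d217bf7, fc73119}.
Reachable from 9ed03d3: {9ed03d3}.
Only in b1916e7's history (ahead): {14a69d3, 9b7a7ca, b1916e7, d217bf7, fc73119} — 5.
Only in 9ed03d3's history (behind): {} — 0.

5 ahead, 0 behind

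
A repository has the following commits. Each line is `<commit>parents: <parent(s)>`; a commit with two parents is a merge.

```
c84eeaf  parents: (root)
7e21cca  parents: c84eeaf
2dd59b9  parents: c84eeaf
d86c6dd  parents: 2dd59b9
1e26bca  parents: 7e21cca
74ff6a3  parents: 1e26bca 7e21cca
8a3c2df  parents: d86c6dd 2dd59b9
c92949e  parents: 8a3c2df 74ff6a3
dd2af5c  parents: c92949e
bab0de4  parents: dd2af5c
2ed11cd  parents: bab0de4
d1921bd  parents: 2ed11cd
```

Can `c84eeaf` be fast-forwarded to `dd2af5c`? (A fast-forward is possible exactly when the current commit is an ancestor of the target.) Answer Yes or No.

Yes

A fast-forward from c84eeaf to dd2af5c is possible iff c84eeaf is an ancestor of dd2af5c.
Ancestors of dd2af5c: {1e26bca, 2dd59b9, 74ff6a3, 7e21cca, 8a3c2df, c84eeaf, c92949e, d86c6dd, dd2af5c}.
c84eeaf is among them, so fast-forward is possible.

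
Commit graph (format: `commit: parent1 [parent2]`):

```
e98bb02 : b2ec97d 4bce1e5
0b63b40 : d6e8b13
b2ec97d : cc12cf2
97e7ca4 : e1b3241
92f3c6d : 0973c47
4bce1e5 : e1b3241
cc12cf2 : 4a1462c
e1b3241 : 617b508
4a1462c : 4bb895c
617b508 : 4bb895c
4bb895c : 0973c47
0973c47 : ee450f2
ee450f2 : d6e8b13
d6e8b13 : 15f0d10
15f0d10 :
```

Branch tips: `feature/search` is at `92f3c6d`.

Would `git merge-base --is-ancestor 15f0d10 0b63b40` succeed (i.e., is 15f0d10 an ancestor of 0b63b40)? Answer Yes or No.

Ancestors of 0b63b40 (commits reachable by following parents): {0b63b40, 15f0d10, d6e8b13}.
15f0d10 is in that set, so it is an ancestor of 0b63b40.

Yes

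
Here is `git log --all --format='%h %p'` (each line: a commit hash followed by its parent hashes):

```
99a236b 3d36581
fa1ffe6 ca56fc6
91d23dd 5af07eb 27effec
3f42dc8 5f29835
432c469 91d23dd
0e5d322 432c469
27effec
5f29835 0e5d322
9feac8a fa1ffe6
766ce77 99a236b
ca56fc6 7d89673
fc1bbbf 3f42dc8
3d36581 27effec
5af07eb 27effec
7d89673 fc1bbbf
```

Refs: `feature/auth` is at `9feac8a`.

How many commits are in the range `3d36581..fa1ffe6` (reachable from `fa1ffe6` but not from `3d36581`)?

Reachable from fa1ffe6: {0e5d322, 27effec, 3f42dc8, 432c469, 5af07eb, 5f29835, 7d89673, 91d23dd, ca56fc6, fa1ffe6, fc1bbbf}.
Reachable from 3d36581: {27effec, 3d36581}.
In fa1ffe6's history but not 3d36581's: {0e5d322, 3f42dc8, 432c469, 5af07eb, 5f29835, 7d89673, 91d23dd, ca56fc6, fa1ffe6, fc1bbbf} — 10 commits.

10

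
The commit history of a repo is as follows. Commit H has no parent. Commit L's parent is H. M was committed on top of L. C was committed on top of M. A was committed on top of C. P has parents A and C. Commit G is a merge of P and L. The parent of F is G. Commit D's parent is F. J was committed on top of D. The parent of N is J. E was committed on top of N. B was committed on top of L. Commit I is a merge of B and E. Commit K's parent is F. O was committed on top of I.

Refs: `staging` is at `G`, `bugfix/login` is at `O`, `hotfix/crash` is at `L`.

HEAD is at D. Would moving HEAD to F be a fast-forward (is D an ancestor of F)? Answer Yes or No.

A fast-forward from D to F is possible iff D is an ancestor of F.
Ancestors of F: {A, C, F, G, H, L, M, P}.
D is not among them, so fast-forward is not possible.

No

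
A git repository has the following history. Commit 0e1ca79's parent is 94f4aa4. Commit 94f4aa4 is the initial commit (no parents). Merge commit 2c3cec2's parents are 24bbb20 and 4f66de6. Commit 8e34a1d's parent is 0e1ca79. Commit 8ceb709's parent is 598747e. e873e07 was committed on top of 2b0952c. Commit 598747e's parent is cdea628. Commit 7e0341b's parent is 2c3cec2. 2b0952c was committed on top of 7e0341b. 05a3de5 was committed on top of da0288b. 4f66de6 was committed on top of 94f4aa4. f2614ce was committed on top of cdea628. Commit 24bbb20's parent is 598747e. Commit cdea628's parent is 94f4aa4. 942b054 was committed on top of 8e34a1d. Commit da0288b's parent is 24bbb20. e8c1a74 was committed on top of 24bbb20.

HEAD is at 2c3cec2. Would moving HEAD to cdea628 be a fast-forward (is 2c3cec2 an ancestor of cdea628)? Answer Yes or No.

A fast-forward from 2c3cec2 to cdea628 is possible iff 2c3cec2 is an ancestor of cdea628.
Ancestors of cdea628: {94f4aa4, cdea628}.
2c3cec2 is not among them, so fast-forward is not possible.

No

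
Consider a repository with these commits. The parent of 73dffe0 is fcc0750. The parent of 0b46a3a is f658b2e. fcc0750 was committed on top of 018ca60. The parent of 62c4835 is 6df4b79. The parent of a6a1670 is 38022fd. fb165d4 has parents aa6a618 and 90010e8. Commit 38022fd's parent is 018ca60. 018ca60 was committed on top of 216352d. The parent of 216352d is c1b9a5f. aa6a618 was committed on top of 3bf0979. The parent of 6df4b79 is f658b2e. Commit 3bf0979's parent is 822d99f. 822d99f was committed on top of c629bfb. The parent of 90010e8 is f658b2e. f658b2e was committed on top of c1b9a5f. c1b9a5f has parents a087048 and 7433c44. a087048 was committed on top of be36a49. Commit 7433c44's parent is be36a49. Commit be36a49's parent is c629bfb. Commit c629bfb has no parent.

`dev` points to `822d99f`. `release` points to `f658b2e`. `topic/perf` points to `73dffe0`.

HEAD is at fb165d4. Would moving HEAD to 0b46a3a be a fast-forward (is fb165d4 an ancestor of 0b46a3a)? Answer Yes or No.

A fast-forward from fb165d4 to 0b46a3a is possible iff fb165d4 is an ancestor of 0b46a3a.
Ancestors of 0b46a3a: {0b46a3a, 7433c44, a087048, be36a49, c1b9a5f, c629bfb, f658b2e}.
fb165d4 is not among them, so fast-forward is not possible.

No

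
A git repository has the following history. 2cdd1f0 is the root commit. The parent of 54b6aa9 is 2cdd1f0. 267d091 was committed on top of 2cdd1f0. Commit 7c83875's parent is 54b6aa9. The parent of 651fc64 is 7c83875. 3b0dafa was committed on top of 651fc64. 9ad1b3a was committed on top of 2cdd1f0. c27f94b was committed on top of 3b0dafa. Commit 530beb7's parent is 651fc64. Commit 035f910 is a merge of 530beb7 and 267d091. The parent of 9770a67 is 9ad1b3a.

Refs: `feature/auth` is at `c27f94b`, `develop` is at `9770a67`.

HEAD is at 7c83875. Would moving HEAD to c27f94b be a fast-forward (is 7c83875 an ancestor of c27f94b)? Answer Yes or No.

Yes

A fast-forward from 7c83875 to c27f94b is possible iff 7c83875 is an ancestor of c27f94b.
Ancestors of c27f94b: {2cdd1f0, 3b0dafa, 54b6aa9, 651fc64, 7c83875, c27f94b}.
7c83875 is among them, so fast-forward is possible.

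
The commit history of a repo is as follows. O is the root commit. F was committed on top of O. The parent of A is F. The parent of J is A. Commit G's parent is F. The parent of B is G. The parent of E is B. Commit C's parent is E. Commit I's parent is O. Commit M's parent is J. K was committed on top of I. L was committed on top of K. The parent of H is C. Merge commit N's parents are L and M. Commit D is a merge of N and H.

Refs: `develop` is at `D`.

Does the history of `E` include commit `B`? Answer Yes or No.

Yes

Ancestors of E (commits reachable by following parents): {B, E, F, G, O}.
B is in that set, so it is an ancestor of E.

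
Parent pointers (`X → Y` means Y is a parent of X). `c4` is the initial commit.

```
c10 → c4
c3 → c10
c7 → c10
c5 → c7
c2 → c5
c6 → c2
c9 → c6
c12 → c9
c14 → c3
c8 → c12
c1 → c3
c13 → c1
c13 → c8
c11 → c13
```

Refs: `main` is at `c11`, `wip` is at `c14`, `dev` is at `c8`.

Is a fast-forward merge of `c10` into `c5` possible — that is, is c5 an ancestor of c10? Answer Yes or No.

A fast-forward from c5 to c10 is possible iff c5 is an ancestor of c10.
Ancestors of c10: {c10, c4}.
c5 is not among them, so fast-forward is not possible.

No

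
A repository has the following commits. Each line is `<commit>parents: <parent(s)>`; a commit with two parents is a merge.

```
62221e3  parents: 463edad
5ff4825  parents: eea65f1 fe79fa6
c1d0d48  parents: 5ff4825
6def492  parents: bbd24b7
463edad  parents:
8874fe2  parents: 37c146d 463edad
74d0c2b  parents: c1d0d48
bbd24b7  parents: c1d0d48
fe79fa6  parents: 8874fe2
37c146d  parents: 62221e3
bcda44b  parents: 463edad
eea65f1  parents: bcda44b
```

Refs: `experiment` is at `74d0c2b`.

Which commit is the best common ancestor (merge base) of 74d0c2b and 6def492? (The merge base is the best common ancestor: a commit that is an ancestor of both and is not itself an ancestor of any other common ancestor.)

Ancestors of 74d0c2b: {37c146d, 463edad, 5ff4825, 62221e3, 74d0c2b, 8874fe2, bcda44b, c1d0d48, eea65f1, fe79fa6}.
Ancestors of 6def492: {37c146d, 463edad, 5ff4825, 62221e3, 6def492, 8874fe2, bbd24b7, bcda44b, c1d0d48, eea65f1, fe79fa6}.
Common ancestors: {37c146d, 463edad, 5ff4825, 62221e3, 8874fe2, bcda44b, c1d0d48, eea65f1, fe79fa6}.
Among these, c1d0d48 is not an ancestor of any other common ancestor — it is the merge base.

c1d0d48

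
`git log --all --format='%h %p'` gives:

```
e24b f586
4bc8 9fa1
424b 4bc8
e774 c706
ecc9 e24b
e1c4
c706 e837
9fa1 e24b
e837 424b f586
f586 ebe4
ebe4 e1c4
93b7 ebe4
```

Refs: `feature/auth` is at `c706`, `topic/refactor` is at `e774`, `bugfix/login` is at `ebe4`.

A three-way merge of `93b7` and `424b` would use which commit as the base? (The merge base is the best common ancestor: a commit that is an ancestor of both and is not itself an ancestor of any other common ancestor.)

ebe4

Ancestors of 93b7: {93b7, e1c4, ebe4}.
Ancestors of 424b: {424b, 4bc8, 9fa1, e1c4, e24b, ebe4, f586}.
Common ancestors: {e1c4, ebe4}.
Among these, ebe4 is not an ancestor of any other common ancestor — it is the merge base.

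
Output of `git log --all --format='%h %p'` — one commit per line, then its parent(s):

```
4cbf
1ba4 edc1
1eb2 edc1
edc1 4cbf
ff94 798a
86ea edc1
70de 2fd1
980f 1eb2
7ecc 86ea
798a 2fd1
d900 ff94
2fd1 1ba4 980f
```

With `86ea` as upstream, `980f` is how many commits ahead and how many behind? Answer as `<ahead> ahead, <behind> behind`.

2 ahead, 1 behind

Reachable from 980f: {1eb2, 4cbf, 980f, edc1}.
Reachable from 86ea: {4cbf, 86ea, edc1}.
Only in 980f's history (ahead): {1eb2, 980f} — 2.
Only in 86ea's history (behind): {86ea} — 1.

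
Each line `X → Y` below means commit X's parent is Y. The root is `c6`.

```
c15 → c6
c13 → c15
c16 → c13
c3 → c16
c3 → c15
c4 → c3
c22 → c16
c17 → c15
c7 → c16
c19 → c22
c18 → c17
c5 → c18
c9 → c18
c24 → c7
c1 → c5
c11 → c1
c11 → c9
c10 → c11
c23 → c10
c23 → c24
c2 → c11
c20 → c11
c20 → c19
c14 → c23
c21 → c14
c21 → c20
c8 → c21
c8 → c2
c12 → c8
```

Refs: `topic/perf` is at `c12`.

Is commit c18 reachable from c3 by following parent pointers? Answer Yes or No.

No

Ancestors of c3: {c13, c15, c16, c3, c6}.
c18 is not in that set, so it is not an ancestor of c3.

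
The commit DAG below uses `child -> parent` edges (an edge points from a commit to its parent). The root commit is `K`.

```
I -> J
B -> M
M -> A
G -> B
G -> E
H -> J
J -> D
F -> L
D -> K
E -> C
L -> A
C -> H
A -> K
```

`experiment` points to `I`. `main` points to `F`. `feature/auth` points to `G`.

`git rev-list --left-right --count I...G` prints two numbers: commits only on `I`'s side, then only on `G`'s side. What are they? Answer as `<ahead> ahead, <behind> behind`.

1 ahead, 7 behind

Reachable from I: {D, I, J, K}.
Reachable from G: {A, B, C, D, E, G, H, J, K, M}.
Only in I's history (ahead): {I} — 1.
Only in G's history (behind): {A, B, C, E, G, H, M} — 7.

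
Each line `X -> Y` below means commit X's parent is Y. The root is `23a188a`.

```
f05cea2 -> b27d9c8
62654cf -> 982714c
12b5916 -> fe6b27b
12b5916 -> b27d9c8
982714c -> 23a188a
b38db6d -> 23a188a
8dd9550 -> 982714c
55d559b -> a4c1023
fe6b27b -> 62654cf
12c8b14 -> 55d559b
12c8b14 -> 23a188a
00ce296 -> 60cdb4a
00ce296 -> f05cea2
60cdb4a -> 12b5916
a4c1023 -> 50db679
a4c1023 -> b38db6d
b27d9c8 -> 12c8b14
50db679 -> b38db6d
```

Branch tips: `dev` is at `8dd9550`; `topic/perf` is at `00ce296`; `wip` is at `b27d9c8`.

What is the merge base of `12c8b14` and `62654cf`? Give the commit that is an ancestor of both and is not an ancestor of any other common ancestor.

Ancestors of 12c8b14: {12c8b14, 23a188a, 50db679, 55d559b, a4c1023, b38db6d}.
Ancestors of 62654cf: {23a188a, 62654cf, 982714c}.
Common ancestors: {23a188a}.
The only common ancestor is 23a188a, so it is the merge base.

23a188a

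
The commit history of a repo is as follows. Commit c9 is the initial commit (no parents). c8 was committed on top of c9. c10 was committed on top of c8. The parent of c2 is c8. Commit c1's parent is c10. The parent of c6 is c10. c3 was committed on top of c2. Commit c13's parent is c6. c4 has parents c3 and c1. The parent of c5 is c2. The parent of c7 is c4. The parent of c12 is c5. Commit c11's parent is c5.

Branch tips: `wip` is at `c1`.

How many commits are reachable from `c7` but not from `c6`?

5

Reachable from c7: {c1, c10, c2, c3, c4, c7, c8, c9}.
Reachable from c6: {c10, c6, c8, c9}.
In c7's history but not c6's: {c1, c2, c3, c4, c7} — 5 commits.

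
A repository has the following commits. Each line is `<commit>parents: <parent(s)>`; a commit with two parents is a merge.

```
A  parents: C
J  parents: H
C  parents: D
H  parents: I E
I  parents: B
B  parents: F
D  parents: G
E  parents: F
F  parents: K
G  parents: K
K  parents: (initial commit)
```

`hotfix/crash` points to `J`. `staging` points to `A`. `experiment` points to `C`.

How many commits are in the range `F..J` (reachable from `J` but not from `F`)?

5

Reachable from J: {B, E, F, H, I, J, K}.
Reachable from F: {F, K}.
In J's history but not F's: {B, E, H, I, J} — 5 commits.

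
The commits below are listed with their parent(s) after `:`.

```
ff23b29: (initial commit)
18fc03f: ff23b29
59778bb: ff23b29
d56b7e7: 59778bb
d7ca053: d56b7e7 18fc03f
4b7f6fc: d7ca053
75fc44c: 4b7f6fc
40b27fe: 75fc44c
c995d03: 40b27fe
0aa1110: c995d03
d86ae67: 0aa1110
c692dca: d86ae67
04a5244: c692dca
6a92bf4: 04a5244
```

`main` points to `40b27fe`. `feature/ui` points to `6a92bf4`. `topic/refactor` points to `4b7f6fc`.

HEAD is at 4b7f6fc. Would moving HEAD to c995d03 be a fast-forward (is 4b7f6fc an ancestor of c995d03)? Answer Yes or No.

Yes

A fast-forward from 4b7f6fc to c995d03 is possible iff 4b7f6fc is an ancestor of c995d03.
Ancestors of c995d03: {18fc03f, 40b27fe, 4b7f6fc, 59778bb, 75fc44c, c995d03, d56b7e7, d7ca053, ff23b29}.
4b7f6fc is among them, so fast-forward is possible.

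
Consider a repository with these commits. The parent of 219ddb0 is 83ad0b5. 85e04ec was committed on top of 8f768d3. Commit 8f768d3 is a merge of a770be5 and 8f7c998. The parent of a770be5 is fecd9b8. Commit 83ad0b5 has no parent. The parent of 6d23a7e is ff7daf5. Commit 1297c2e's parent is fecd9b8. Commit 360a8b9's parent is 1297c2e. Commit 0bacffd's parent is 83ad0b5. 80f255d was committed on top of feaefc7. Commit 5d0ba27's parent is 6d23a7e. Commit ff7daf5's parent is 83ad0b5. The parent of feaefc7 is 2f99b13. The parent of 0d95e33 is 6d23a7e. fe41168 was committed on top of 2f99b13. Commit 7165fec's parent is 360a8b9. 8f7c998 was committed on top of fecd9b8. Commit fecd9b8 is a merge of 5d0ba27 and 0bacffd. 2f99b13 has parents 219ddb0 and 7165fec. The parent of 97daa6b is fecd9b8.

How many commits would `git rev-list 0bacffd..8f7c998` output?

5

Reachable from 8f7c998: {0bacffd, 5d0ba27, 6d23a7e, 83ad0b5, 8f7c998, fecd9b8, ff7daf5}.
Reachable from 0bacffd: {0bacffd, 83ad0b5}.
In 8f7c998's history but not 0bacffd's: {5d0ba27, 6d23a7e, 8f7c998, fecd9b8, ff7daf5} — 5 commits.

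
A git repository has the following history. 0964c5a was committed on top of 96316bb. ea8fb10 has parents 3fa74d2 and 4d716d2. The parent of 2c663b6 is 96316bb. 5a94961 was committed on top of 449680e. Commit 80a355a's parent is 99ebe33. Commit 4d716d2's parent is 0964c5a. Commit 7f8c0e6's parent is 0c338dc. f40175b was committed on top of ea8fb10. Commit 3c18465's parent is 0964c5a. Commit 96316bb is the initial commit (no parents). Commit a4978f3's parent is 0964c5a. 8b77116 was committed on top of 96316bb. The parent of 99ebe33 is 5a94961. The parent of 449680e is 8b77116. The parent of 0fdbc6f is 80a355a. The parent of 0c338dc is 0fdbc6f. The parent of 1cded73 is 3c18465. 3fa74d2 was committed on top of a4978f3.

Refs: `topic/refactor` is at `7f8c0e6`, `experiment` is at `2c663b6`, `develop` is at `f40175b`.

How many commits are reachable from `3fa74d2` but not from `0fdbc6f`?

Reachable from 3fa74d2: {0964c5a, 3fa74d2, 96316bb, a4978f3}.
Reachable from 0fdbc6f: {0fdbc6f, 449680e, 5a94961, 80a355a, 8b77116, 96316bb, 99ebe33}.
In 3fa74d2's history but not 0fdbc6f's: {0964c5a, 3fa74d2, a4978f3} — 3 commits.

3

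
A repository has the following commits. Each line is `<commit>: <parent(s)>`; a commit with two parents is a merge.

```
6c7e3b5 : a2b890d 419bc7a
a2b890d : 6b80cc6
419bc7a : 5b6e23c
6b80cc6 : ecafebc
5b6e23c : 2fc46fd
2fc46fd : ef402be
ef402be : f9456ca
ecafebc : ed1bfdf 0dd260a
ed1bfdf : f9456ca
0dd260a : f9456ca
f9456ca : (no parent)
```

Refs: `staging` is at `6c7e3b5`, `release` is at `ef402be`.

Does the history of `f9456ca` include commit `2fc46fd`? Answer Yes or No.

No

Ancestors of f9456ca: {f9456ca}.
2fc46fd is not in that set, so it is not an ancestor of f9456ca.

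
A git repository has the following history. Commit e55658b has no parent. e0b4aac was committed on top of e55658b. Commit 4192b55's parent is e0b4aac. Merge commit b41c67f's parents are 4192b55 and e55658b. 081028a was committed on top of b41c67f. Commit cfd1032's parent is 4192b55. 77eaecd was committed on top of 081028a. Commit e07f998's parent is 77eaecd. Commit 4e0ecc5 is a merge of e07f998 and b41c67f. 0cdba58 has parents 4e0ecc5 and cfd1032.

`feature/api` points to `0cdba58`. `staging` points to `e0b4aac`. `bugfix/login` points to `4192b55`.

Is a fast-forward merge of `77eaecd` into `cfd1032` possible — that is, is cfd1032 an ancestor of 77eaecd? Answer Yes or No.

A fast-forward from cfd1032 to 77eaecd is possible iff cfd1032 is an ancestor of 77eaecd.
Ancestors of 77eaecd: {081028a, 4192b55, 77eaecd, b41c67f, e0b4aac, e55658b}.
cfd1032 is not among them, so fast-forward is not possible.

No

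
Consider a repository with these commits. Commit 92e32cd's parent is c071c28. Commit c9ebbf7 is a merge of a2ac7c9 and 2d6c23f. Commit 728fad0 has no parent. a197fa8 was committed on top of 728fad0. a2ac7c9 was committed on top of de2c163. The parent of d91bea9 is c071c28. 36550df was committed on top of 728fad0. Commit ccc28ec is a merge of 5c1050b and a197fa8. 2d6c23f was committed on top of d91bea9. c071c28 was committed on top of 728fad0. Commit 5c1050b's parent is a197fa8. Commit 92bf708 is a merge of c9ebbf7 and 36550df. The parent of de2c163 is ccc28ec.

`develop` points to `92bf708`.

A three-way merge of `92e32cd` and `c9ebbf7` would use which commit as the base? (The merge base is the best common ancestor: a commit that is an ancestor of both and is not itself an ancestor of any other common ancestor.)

Ancestors of 92e32cd: {728fad0, 92e32cd, c071c28}.
Ancestors of c9ebbf7: {2d6c23f, 5c1050b, 728fad0, a197fa8, a2ac7c9, c071c28, c9ebbf7, ccc28ec, d91bea9, de2c163}.
Common ancestors: {728fad0, c071c28}.
Among these, c071c28 is not an ancestor of any other common ancestor — it is the merge base.

c071c28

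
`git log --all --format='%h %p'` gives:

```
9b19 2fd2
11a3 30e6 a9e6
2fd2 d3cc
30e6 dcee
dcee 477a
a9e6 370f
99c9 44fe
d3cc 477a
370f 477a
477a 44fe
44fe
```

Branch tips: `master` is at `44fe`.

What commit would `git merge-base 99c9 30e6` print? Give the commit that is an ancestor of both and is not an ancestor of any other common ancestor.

Ancestors of 99c9: {44fe, 99c9}.
Ancestors of 30e6: {30e6, 44fe, 477a, dcee}.
Common ancestors: {44fe}.
The only common ancestor is 44fe, so it is the merge base.

44fe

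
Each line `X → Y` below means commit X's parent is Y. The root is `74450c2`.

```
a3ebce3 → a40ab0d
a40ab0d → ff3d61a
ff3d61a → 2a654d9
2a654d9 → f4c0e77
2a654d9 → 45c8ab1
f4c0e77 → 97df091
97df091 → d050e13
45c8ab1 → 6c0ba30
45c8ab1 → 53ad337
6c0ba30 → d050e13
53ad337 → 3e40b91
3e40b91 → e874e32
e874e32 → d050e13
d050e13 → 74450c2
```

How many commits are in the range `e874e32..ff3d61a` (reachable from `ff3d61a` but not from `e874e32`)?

Reachable from ff3d61a: {2a654d9, 3e40b91, 45c8ab1, 53ad337, 6c0ba30, 74450c2, 97df091, d050e13, e874e32, f4c0e77, ff3d61a}.
Reachable from e874e32: {74450c2, d050e13, e874e32}.
In ff3d61a's history but not e874e32's: {2a654d9, 3e40b91, 45c8ab1, 53ad337, 6c0ba30, 97df091, f4c0e77, ff3d61a} — 8 commits.

8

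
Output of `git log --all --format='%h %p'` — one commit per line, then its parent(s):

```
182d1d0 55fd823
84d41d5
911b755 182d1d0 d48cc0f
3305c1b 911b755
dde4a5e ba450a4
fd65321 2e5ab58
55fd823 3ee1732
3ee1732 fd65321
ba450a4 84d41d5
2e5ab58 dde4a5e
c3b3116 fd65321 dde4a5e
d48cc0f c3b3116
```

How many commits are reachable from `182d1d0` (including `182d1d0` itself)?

Walking parent pointers from 182d1d0: reachable set = {182d1d0, 2e5ab58, 3ee1732, 55fd823, 84d41d5, ba450a4, dde4a5e, fd65321}.
That is 8 commits.

8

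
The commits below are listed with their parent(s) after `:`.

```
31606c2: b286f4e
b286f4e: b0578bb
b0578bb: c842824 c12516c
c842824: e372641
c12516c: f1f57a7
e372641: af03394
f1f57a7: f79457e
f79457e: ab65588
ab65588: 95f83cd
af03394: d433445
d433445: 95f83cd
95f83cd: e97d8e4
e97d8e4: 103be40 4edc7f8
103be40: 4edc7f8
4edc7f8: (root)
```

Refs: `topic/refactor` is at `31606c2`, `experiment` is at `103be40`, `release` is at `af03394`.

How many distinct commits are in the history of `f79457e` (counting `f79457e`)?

Walking parent pointers from f79457e: reachable set = {103be40, 4edc7f8, 95f83cd, ab65588, e97d8e4, f79457e}.
That is 6 commits.

6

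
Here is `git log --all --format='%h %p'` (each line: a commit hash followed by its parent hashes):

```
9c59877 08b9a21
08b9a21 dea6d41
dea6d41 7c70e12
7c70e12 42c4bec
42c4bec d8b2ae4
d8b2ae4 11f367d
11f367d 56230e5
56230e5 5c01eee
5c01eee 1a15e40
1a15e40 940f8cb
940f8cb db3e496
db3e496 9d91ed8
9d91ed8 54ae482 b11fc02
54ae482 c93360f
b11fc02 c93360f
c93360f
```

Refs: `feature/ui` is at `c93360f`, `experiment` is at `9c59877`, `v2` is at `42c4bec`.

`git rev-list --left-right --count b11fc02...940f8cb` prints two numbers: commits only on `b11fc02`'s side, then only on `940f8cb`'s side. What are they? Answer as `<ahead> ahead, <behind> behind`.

0 ahead, 4 behind

Reachable from b11fc02: {b11fc02, c93360f}.
Reachable from 940f8cb: {54ae482, 940f8cb, 9d91ed8, b11fc02, c93360f, db3e496}.
Only in b11fc02's history (ahead): {} — 0.
Only in 940f8cb's history (behind): {54ae482, 940f8cb, 9d91ed8, db3e496} — 4.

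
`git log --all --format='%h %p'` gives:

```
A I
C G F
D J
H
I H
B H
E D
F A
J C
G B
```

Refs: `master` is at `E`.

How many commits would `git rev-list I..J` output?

6

Reachable from J: {A, B, C, F, G, H, I, J}.
Reachable from I: {H, I}.
In J's history but not I's: {A, B, C, F, G, J} — 6 commits.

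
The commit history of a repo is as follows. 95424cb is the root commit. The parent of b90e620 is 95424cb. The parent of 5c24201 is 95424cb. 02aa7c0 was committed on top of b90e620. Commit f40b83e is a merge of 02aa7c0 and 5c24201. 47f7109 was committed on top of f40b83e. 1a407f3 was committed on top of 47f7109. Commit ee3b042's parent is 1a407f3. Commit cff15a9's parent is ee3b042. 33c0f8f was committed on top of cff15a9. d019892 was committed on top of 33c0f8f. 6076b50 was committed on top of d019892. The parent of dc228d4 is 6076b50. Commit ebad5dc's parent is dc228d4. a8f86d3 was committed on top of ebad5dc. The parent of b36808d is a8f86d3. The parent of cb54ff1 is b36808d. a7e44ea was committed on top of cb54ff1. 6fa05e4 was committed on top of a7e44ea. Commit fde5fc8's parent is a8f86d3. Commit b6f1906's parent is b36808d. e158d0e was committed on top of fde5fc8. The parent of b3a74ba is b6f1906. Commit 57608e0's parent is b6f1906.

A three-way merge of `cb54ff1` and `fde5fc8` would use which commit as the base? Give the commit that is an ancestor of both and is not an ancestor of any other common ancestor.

a8f86d3

Ancestors of cb54ff1: {02aa7c0, 1a407f3, 33c0f8f, 47f7109, 5c24201, 6076b50, 95424cb, a8f86d3, b36808d, b90e620, cb54ff1, cff15a9, d019892, dc228d4, ebad5dc, ee3b042, f40b83e}.
Ancestors of fde5fc8: {02aa7c0, 1a407f3, 33c0f8f, 47f7109, 5c24201, 6076b50, 95424cb, a8f86d3, b90e620, cff15a9, d019892, dc228d4, ebad5dc, ee3b042, f40b83e, fde5fc8}.
Common ancestors: {02aa7c0, 1a407f3, 33c0f8f, 47f7109, 5c24201, 6076b50, 95424cb, a8f86d3, b90e620, cff15a9, d019892, dc228d4, ebad5dc, ee3b042, f40b83e}.
Among these, a8f86d3 is not an ancestor of any other common ancestor — it is the merge base.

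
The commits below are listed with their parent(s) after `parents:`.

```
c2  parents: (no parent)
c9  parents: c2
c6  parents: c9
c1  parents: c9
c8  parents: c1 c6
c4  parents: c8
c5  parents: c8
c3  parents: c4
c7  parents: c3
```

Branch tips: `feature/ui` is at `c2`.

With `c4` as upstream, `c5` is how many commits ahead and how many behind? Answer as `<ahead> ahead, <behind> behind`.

Reachable from c5: {c1, c2, c5, c6, c8, c9}.
Reachable from c4: {c1, c2, c4, c6, c8, c9}.
Only in c5's history (ahead): {c5} — 1.
Only in c4's history (behind): {c4} — 1.

1 ahead, 1 behind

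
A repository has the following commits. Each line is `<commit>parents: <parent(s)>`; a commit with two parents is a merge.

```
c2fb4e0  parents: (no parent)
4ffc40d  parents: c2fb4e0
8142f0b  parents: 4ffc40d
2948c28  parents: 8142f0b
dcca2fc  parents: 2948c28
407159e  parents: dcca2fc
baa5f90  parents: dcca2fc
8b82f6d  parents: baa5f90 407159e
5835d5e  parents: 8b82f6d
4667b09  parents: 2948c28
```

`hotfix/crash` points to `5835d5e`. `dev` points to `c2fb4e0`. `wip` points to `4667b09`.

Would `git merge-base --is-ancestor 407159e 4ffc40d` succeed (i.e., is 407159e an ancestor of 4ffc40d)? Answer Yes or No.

No

Ancestors of 4ffc40d: {4ffc40d, c2fb4e0}.
407159e is not in that set, so it is not an ancestor of 4ffc40d.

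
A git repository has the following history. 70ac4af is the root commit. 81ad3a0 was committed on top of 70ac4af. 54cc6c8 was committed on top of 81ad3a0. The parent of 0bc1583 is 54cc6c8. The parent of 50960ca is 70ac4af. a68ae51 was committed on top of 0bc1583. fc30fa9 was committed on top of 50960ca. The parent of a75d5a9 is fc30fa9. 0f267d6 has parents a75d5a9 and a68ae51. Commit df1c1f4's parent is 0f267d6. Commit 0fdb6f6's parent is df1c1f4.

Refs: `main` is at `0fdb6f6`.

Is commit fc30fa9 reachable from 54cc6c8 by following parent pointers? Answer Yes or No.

Ancestors of 54cc6c8: {54cc6c8, 70ac4af, 81ad3a0}.
fc30fa9 is not in that set, so it is not an ancestor of 54cc6c8.

No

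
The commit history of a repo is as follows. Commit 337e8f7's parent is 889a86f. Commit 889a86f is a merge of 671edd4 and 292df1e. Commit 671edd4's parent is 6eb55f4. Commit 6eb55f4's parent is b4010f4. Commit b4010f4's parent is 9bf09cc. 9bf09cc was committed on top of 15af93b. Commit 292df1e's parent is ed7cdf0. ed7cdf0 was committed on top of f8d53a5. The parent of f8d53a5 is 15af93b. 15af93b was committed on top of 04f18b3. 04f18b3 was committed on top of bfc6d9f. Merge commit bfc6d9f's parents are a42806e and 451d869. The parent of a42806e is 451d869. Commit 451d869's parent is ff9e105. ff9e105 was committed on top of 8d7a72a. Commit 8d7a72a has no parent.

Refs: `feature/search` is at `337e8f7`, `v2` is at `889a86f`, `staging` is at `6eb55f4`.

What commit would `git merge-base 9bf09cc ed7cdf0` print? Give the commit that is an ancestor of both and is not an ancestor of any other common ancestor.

Ancestors of 9bf09cc: {04f18b3, 15af93b, 451d869, 8d7a72a, 9bf09cc, a42806e, bfc6d9f, ff9e105}.
Ancestors of ed7cdf0: {04f18b3, 15af93b, 451d869, 8d7a72a, a42806e, bfc6d9f, ed7cdf0, f8d53a5, ff9e105}.
Common ancestors: {04f18b3, 15af93b, 451d869, 8d7a72a, a42806e, bfc6d9f, ff9e105}.
Among these, 15af93b is not an ancestor of any other common ancestor — it is the merge base.

15af93b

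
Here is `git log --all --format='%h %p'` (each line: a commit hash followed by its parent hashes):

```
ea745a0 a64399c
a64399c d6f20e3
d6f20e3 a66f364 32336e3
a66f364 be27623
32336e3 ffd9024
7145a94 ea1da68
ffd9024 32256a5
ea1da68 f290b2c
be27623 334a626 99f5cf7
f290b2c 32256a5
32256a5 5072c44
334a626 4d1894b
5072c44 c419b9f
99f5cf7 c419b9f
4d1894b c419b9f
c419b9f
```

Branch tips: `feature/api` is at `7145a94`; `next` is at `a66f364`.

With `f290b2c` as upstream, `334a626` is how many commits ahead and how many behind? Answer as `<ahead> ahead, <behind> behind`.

2 ahead, 3 behind

Reachable from 334a626: {334a626, 4d1894b, c419b9f}.
Reachable from f290b2c: {32256a5, 5072c44, c419b9f, f290b2c}.
Only in 334a626's history (ahead): {334a626, 4d1894b} — 2.
Only in f290b2c's history (behind): {32256a5, 5072c44, f290b2c} — 3.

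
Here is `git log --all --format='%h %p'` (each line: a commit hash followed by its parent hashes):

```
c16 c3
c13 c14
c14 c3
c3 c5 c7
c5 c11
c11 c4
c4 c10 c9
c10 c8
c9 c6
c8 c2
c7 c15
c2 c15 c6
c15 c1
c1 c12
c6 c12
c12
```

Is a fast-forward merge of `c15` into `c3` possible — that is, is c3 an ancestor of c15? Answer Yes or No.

No

A fast-forward from c3 to c15 is possible iff c3 is an ancestor of c15.
Ancestors of c15: {c1, c12, c15}.
c3 is not among them, so fast-forward is not possible.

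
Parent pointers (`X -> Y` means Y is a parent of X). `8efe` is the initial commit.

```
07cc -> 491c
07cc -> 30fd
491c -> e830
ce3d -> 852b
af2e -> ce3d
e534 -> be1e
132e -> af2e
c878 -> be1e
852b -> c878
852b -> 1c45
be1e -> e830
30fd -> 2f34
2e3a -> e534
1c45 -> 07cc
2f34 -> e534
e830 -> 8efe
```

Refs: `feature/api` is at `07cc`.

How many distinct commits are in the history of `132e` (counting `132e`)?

14

Walking parent pointers from 132e: reachable set = {07cc, 132e, 1c45, 2f34, 30fd, 491c, 852b, 8efe, af2e, be1e, c878, ce3d, e534, e830}.
That is 14 commits.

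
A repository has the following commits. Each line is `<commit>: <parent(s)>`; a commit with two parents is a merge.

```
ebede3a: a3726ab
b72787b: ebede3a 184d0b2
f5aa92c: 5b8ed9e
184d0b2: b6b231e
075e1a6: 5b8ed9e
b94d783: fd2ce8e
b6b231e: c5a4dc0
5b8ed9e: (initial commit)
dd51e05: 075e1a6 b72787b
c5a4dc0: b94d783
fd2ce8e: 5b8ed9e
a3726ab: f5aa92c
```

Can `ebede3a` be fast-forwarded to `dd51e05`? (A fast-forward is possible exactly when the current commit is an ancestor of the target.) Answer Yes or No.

A fast-forward from ebede3a to dd51e05 is possible iff ebede3a is an ancestor of dd51e05.
Ancestors of dd51e05: {075e1a6, 184d0b2, 5b8ed9e, a3726ab, b6b231e, b72787b, b94d783, c5a4dc0, dd51e05, ebede3a, f5aa92c, fd2ce8e}.
ebede3a is among them, so fast-forward is possible.

Yes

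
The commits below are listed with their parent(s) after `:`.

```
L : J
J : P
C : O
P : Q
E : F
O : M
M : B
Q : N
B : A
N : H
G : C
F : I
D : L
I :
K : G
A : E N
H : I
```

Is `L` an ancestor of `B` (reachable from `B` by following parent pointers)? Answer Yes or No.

Ancestors of B: {A, B, E, F, H, I, N}.
L is not in that set, so it is not an ancestor of B.

No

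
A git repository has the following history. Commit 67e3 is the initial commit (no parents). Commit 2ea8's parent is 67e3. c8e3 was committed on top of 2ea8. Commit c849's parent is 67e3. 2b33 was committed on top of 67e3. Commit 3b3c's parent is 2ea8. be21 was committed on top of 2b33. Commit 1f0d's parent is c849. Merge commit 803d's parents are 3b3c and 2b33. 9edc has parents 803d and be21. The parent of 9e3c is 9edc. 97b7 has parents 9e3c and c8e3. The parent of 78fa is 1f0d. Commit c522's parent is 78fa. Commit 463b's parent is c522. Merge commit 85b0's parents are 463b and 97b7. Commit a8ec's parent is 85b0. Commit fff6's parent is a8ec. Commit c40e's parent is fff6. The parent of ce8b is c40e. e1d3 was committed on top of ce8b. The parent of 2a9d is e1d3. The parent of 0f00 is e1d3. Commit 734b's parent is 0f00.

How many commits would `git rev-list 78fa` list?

Walking parent pointers from 78fa: reachable set = {1f0d, 67e3, 78fa, c849}.
That is 4 commits.

4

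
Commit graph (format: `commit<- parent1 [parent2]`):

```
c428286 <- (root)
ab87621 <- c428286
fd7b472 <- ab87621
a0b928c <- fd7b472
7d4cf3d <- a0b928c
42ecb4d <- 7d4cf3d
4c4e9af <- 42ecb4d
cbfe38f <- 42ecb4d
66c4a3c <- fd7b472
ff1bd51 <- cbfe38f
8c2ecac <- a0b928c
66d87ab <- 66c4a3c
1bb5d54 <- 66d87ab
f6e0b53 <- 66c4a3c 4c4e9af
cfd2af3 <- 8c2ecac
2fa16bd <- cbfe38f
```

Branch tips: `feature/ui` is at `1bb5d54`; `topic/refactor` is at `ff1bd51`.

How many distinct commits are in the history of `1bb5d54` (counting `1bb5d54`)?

Walking parent pointers from 1bb5d54: reachable set = {1bb5d54, 66c4a3c, 66d87ab, ab87621, c428286, fd7b472}.
That is 6 commits.

6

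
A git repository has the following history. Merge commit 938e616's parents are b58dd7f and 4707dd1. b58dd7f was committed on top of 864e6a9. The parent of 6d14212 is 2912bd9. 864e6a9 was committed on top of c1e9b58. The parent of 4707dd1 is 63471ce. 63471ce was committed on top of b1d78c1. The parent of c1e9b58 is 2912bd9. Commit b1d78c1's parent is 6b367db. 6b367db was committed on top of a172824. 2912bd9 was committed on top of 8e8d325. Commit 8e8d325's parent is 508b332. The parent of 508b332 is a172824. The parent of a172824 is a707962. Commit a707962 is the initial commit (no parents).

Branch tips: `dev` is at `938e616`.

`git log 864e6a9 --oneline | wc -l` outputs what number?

Walking parent pointers from 864e6a9: reachable set = {2912bd9, 508b332, 864e6a9, 8e8d325, a172824, a707962, c1e9b58}.
That is 7 commits.

7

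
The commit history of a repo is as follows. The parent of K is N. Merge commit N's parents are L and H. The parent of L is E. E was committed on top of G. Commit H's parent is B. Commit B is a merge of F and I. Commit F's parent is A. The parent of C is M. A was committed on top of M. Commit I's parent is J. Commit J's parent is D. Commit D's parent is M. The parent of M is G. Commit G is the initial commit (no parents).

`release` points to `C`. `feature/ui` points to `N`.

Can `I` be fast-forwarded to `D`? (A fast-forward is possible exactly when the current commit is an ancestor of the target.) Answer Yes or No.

No

A fast-forward from I to D is possible iff I is an ancestor of D.
Ancestors of D: {D, G, M}.
I is not among them, so fast-forward is not possible.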